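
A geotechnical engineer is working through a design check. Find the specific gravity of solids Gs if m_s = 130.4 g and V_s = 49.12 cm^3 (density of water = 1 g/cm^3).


Using Gs = m_s / (V_s * rho_w)
Since rho_w = 1 g/cm^3:
Gs = 130.4 / 49.12
Gs = 2.655


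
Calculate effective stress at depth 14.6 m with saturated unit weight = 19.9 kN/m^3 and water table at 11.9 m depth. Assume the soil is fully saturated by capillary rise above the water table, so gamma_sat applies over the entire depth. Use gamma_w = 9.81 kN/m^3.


Total stress = gamma_sat * depth
sigma = 19.9 * 14.6 = 290.54 kPa
Pore water pressure u = gamma_w * (depth - d_wt)
u = 9.81 * (14.6 - 11.9) = 26.487 kPa
Effective stress = sigma - u
sigma' = 290.54 - 26.487 = 264.05 kPa


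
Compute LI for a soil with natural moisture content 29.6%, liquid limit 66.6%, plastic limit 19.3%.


Result: 0.218

Derivation:
First compute the plasticity index:
PI = LL - PL = 66.6 - 19.3 = 47.3
Then compute the liquidity index:
LI = (w - PL) / PI
LI = (29.6 - 19.3) / 47.3
LI = 0.218


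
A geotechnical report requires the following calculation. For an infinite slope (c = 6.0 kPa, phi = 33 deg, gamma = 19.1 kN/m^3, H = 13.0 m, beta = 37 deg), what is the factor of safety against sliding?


Using Fs = c / (gamma*H*sin(beta)*cos(beta)) + tan(phi)/tan(beta)
Cohesion contribution = 6.0 / (19.1*13.0*sin(37)*cos(37))
Cohesion contribution = 0.0502763
Friction contribution = tan(33)/tan(37) = 0.861793
Fs = 0.0502763 + 0.861793
Fs = 0.912


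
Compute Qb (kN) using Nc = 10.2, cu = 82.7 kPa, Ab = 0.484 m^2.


Result: 408.27 kN

Derivation:
Using Qb = Nc * cu * Ab
Qb = 10.2 * 82.7 * 0.484
Qb = 408.27 kN


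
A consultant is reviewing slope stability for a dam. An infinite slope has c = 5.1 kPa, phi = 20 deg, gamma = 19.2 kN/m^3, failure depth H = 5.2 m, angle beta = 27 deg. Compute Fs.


Using Fs = c / (gamma*H*sin(beta)*cos(beta)) + tan(phi)/tan(beta)
Cohesion contribution = 5.1 / (19.2*5.2*sin(27)*cos(27))
Cohesion contribution = 0.126281
Friction contribution = tan(20)/tan(27) = 0.714332
Fs = 0.126281 + 0.714332
Fs = 0.841


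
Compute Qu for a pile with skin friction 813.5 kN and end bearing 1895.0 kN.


Result: 2708.5 kN

Derivation:
Using Qu = Qf + Qb
Qu = 813.5 + 1895.0
Qu = 2708.5 kN


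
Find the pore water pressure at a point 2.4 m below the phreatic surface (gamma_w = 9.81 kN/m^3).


Using u = gamma_w * h_w
u = 9.81 * 2.4
u = 23.54 kPa


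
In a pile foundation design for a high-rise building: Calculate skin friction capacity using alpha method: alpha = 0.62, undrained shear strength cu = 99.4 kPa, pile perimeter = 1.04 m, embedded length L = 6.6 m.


Using Qs = alpha * cu * perimeter * L
Qs = 0.62 * 99.4 * 1.04 * 6.6
Qs = 423.01 kN


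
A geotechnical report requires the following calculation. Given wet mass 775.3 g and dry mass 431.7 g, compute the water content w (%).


Result: 79.59 %

Derivation:
Using w = (m_wet - m_dry) / m_dry * 100
m_wet - m_dry = 775.3 - 431.7 = 343.6 g
w = 343.6 / 431.7 * 100
w = 79.59 %


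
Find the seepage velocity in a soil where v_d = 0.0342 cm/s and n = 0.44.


Using v_s = v_d / n
v_s = 0.0342 / 0.44
v_s = 0.07773 cm/s


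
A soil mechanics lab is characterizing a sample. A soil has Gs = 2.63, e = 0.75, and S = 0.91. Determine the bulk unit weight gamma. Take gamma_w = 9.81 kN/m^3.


Using gamma = gamma_w * (Gs + S*e) / (1 + e)
Numerator: Gs + S*e = 2.63 + 0.91*0.75 = 3.3125
Denominator: 1 + e = 1 + 0.75 = 1.75
gamma = 9.81 * 3.3125 / 1.75
gamma = 18.569 kN/m^3


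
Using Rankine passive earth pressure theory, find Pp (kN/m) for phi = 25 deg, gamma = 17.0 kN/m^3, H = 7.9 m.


Result: 1307.07 kN/m

Derivation:
Compute passive earth pressure coefficient:
Kp = tan^2(45 + phi/2) = tan^2(57.5) = 2.463913
Compute passive force:
Pp = 0.5 * Kp * gamma * H^2
Pp = 0.5 * 2.463913 * 17.0 * 7.9^2
Pp = 1307.07 kN/m


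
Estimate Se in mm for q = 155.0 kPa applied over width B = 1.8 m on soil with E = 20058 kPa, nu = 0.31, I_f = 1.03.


Using Se = q * B * (1 - nu^2) * I_f / E
1 - nu^2 = 1 - 0.31^2 = 0.9039
Se = 155.0 * 1.8 * 0.9039 * 1.03 / 20058
Se = 0.012950 m
Convert to mm: Se = 0.012950 * 1000 = 12.95 mm


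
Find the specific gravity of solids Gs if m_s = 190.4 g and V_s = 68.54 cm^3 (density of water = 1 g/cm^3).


Using Gs = m_s / (V_s * rho_w)
Since rho_w = 1 g/cm^3:
Gs = 190.4 / 68.54
Gs = 2.778


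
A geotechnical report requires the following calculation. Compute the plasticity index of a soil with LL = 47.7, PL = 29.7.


Using PI = LL - PL
PI = 47.7 - 29.7
PI = 18.0


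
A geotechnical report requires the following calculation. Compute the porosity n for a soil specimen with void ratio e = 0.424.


Using the relation n = e / (1 + e)
n = 0.424 / (1 + 0.424)
n = 0.424 / 1.424
n = 0.2978


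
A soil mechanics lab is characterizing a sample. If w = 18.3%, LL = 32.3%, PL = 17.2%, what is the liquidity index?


Result: 0.073

Derivation:
First compute the plasticity index:
PI = LL - PL = 32.3 - 17.2 = 15.1
Then compute the liquidity index:
LI = (w - PL) / PI
LI = (18.3 - 17.2) / 15.1
LI = 0.073


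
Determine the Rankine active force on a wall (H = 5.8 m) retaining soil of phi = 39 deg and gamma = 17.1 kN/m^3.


Compute active earth pressure coefficient:
Ka = tan^2(45 - phi/2) = tan^2(25.5) = 0.227506
Compute active force:
Pa = 0.5 * Ka * gamma * H^2
Pa = 0.5 * 0.227506 * 17.1 * 5.8^2
Pa = 65.44 kN/m


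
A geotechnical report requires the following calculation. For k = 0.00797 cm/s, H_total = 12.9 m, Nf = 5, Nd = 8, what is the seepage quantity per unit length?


Convert k to m/s for unit consistency with H:
k = 0.00797 cm/s = 0.00797 / 100 m/s = 7.97e-05 m/s
Using q = k * H * Nf / Nd
Nf / Nd = 5 / 8 = 0.625
q = 7.97e-05 * 12.9 * 0.625
q = 0.0006426 m^3/s per m


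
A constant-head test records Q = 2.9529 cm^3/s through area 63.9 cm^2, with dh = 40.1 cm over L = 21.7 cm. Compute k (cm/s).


Result: 0.025007 cm/s

Derivation:
Compute hydraulic gradient:
i = dh / L = 40.1 / 21.7 = 1.84793
Then apply Darcy's law:
k = Q / (A * i)
k = 2.9529 / (63.9 * 1.84793)
k = 2.9529 / 118.082
k = 0.025007 cm/s


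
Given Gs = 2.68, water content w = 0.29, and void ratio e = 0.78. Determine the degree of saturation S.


Using S = Gs * w / e
S = 2.68 * 0.29 / 0.78
S = 0.9964


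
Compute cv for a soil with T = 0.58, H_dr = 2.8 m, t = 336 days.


Result: 0.01353 m^2/day

Derivation:
Using cv = T * H_dr^2 / t
H_dr^2 = 2.8^2 = 7.84
cv = 0.58 * 7.84 / 336
cv = 0.01353 m^2/day


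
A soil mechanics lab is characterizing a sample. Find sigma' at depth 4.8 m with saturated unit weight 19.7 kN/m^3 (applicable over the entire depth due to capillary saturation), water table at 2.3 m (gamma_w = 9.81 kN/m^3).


Result: 70.04 kPa

Derivation:
Total stress = gamma_sat * depth
sigma = 19.7 * 4.8 = 94.56 kPa
Pore water pressure u = gamma_w * (depth - d_wt)
u = 9.81 * (4.8 - 2.3) = 24.525 kPa
Effective stress = sigma - u
sigma' = 94.56 - 24.525 = 70.04 kPa


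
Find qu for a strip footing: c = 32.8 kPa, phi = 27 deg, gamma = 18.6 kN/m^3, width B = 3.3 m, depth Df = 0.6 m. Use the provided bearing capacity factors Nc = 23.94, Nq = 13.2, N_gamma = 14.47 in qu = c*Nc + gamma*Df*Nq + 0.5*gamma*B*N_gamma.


Compute qu = c*Nc + gamma*Df*Nq + 0.5*gamma*B*N_gamma
Term 1: 32.8 * 23.94 = 785.232
Term 2: 18.6 * 0.6 * 13.2 = 147.312
Term 3: 0.5 * 18.6 * 3.3 * 14.47 = 444.0843
qu = 785.232 + 147.312 + 444.0843
qu = 1376.63 kPa


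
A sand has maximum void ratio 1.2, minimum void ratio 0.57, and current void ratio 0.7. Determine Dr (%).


Using Dr = (e_max - e) / (e_max - e_min) * 100
e_max - e = 1.2 - 0.7 = 0.5
e_max - e_min = 1.2 - 0.57 = 0.63
Dr = 0.5 / 0.63 * 100
Dr = 79.37 %


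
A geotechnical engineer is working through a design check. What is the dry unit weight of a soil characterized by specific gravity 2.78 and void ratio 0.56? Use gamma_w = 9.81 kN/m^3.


Result: 17.482 kN/m^3

Derivation:
Using gamma_d = Gs * gamma_w / (1 + e)
gamma_d = 2.78 * 9.81 / (1 + 0.56)
gamma_d = 2.78 * 9.81 / 1.56
gamma_d = 17.482 kN/m^3


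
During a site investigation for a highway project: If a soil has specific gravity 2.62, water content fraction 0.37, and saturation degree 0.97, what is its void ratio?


Result: 0.9994

Derivation:
Using the relation e = Gs * w / S
e = 2.62 * 0.37 / 0.97
e = 0.9994


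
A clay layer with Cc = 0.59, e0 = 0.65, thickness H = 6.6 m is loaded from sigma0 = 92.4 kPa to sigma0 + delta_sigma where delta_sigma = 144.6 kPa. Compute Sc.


Using Sc = Cc * H / (1 + e0) * log10((sigma0 + delta_sigma) / sigma0)
Stress ratio = (92.4 + 144.6) / 92.4 = 2.56494
log10(2.56494) = 0.409076
Cc * H / (1 + e0) = 0.59 * 6.6 / (1 + 0.65) = 2.36
Sc = 2.36 * 0.409076
Sc = 0.9654 m


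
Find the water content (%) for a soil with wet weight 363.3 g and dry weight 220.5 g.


Result: 64.76 %

Derivation:
Using w = (m_wet - m_dry) / m_dry * 100
m_wet - m_dry = 363.3 - 220.5 = 142.8 g
w = 142.8 / 220.5 * 100
w = 64.76 %


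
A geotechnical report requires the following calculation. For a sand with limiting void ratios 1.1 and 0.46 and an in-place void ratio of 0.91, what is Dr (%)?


Using Dr = (e_max - e) / (e_max - e_min) * 100
e_max - e = 1.1 - 0.91 = 0.19
e_max - e_min = 1.1 - 0.46 = 0.64
Dr = 0.19 / 0.64 * 100
Dr = 29.69 %


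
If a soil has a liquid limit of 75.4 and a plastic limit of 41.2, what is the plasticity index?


Result: 34.2

Derivation:
Using PI = LL - PL
PI = 75.4 - 41.2
PI = 34.2


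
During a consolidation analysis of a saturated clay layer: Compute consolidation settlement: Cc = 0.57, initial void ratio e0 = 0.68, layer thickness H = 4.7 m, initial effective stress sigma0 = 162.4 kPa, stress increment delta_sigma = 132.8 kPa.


Using Sc = Cc * H / (1 + e0) * log10((sigma0 + delta_sigma) / sigma0)
Stress ratio = (162.4 + 132.8) / 162.4 = 1.81773
log10(1.81773) = 0.25953
Cc * H / (1 + e0) = 0.57 * 4.7 / (1 + 0.68) = 1.59464
Sc = 1.59464 * 0.25953
Sc = 0.4139 m


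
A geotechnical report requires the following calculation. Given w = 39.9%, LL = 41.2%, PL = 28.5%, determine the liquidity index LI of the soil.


First compute the plasticity index:
PI = LL - PL = 41.2 - 28.5 = 12.7
Then compute the liquidity index:
LI = (w - PL) / PI
LI = (39.9 - 28.5) / 12.7
LI = 0.898


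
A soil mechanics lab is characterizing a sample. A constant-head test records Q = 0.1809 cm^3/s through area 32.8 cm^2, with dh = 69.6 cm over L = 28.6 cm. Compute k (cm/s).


Compute hydraulic gradient:
i = dh / L = 69.6 / 28.6 = 2.43357
Then apply Darcy's law:
k = Q / (A * i)
k = 0.1809 / (32.8 * 2.43357)
k = 0.1809 / 79.821
k = 0.002266 cm/s


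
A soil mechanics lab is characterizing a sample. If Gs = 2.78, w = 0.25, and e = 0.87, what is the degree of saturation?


Using S = Gs * w / e
S = 2.78 * 0.25 / 0.87
S = 0.7989


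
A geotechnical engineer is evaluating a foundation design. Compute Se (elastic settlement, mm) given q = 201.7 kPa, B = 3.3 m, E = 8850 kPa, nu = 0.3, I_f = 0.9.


Result: 61.597 mm

Derivation:
Using Se = q * B * (1 - nu^2) * I_f / E
1 - nu^2 = 1 - 0.3^2 = 0.91
Se = 201.7 * 3.3 * 0.91 * 0.9 / 8850
Se = 0.061597 m
Convert to mm: Se = 0.061597 * 1000 = 61.597 mm


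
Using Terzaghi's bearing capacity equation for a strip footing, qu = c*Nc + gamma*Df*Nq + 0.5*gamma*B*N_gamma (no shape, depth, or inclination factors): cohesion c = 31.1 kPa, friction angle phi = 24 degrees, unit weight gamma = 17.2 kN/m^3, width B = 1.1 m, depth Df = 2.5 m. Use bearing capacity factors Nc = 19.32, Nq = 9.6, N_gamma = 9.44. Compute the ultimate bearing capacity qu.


Compute qu = c*Nc + gamma*Df*Nq + 0.5*gamma*B*N_gamma
Term 1: 31.1 * 19.32 = 600.852
Term 2: 17.2 * 2.5 * 9.6 = 412.8
Term 3: 0.5 * 17.2 * 1.1 * 9.44 = 89.3024
qu = 600.852 + 412.8 + 89.3024
qu = 1102.95 kPa


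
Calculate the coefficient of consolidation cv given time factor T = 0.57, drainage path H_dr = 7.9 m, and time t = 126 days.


Using cv = T * H_dr^2 / t
H_dr^2 = 7.9^2 = 62.41
cv = 0.57 * 62.41 / 126
cv = 0.28233 m^2/day


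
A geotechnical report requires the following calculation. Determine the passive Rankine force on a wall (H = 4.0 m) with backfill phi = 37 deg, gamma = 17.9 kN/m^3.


Result: 576.06 kN/m

Derivation:
Compute passive earth pressure coefficient:
Kp = tan^2(45 + phi/2) = tan^2(63.5) = 4.022791
Compute passive force:
Pp = 0.5 * Kp * gamma * H^2
Pp = 0.5 * 4.022791 * 17.9 * 4.0^2
Pp = 576.06 kN/m


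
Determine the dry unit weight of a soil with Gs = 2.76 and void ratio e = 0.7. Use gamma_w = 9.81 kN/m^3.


Using gamma_d = Gs * gamma_w / (1 + e)
gamma_d = 2.76 * 9.81 / (1 + 0.7)
gamma_d = 2.76 * 9.81 / 1.7
gamma_d = 15.927 kN/m^3


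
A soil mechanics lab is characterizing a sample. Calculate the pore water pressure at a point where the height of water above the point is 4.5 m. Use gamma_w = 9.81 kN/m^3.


Using u = gamma_w * h_w
u = 9.81 * 4.5
u = 44.15 kPa


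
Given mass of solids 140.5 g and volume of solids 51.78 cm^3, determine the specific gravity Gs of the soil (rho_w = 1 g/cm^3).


Result: 2.713

Derivation:
Using Gs = m_s / (V_s * rho_w)
Since rho_w = 1 g/cm^3:
Gs = 140.5 / 51.78
Gs = 2.713


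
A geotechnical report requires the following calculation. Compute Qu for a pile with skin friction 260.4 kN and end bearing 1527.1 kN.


Result: 1787.5 kN

Derivation:
Using Qu = Qf + Qb
Qu = 260.4 + 1527.1
Qu = 1787.5 kN


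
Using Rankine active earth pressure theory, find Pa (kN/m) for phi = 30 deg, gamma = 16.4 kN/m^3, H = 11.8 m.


Compute active earth pressure coefficient:
Ka = tan^2(45 - phi/2) = tan^2(30.0) = 0.333333
Compute active force:
Pa = 0.5 * Ka * gamma * H^2
Pa = 0.5 * 0.333333 * 16.4 * 11.8^2
Pa = 380.59 kN/m


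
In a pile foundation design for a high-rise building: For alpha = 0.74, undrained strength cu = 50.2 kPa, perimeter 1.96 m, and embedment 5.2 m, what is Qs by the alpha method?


Result: 378.61 kN

Derivation:
Using Qs = alpha * cu * perimeter * L
Qs = 0.74 * 50.2 * 1.96 * 5.2
Qs = 378.61 kN


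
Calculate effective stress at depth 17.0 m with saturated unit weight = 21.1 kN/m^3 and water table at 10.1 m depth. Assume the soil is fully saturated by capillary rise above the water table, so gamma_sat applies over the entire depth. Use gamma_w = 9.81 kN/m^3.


Total stress = gamma_sat * depth
sigma = 21.1 * 17.0 = 358.7 kPa
Pore water pressure u = gamma_w * (depth - d_wt)
u = 9.81 * (17.0 - 10.1) = 67.689 kPa
Effective stress = sigma - u
sigma' = 358.7 - 67.689 = 291.01 kPa


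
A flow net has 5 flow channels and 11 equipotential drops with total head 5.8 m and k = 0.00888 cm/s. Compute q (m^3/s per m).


Result: 0.0002341 m^3/s per m

Derivation:
Convert k to m/s for unit consistency with H:
k = 0.00888 cm/s = 0.00888 / 100 m/s = 8.88e-05 m/s
Using q = k * H * Nf / Nd
Nf / Nd = 5 / 11 = 0.4545
q = 8.88e-05 * 5.8 * 0.4545
q = 0.0002341 m^3/s per m


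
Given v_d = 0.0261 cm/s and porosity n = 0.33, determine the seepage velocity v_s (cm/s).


Result: 0.07909 cm/s

Derivation:
Using v_s = v_d / n
v_s = 0.0261 / 0.33
v_s = 0.07909 cm/s


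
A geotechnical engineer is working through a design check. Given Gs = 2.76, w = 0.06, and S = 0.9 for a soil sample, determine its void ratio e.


Using the relation e = Gs * w / S
e = 2.76 * 0.06 / 0.9
e = 0.184


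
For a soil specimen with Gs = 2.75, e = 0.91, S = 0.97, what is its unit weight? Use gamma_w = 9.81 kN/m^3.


Using gamma = gamma_w * (Gs + S*e) / (1 + e)
Numerator: Gs + S*e = 2.75 + 0.97*0.91 = 3.6327
Denominator: 1 + e = 1 + 0.91 = 1.91
gamma = 9.81 * 3.6327 / 1.91
gamma = 18.658 kN/m^3


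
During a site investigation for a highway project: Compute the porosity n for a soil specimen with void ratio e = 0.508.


Using the relation n = e / (1 + e)
n = 0.508 / (1 + 0.508)
n = 0.508 / 1.508
n = 0.3369


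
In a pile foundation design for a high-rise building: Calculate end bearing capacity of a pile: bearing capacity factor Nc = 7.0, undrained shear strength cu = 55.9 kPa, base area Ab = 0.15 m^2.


Using Qb = Nc * cu * Ab
Qb = 7.0 * 55.9 * 0.15
Qb = 58.7 kN


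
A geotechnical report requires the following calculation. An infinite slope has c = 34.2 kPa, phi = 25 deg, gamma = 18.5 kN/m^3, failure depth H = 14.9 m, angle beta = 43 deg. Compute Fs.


Using Fs = c / (gamma*H*sin(beta)*cos(beta)) + tan(phi)/tan(beta)
Cohesion contribution = 34.2 / (18.5*14.9*sin(43)*cos(43))
Cohesion contribution = 0.248747
Friction contribution = tan(25)/tan(43) = 0.500054
Fs = 0.248747 + 0.500054
Fs = 0.749


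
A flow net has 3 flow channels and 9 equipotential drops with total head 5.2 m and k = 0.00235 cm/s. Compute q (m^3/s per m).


Result: 4.073e-05 m^3/s per m

Derivation:
Convert k to m/s for unit consistency with H:
k = 0.00235 cm/s = 0.00235 / 100 m/s = 2.35e-05 m/s
Using q = k * H * Nf / Nd
Nf / Nd = 3 / 9 = 0.3333
q = 2.35e-05 * 5.2 * 0.3333
q = 4.073e-05 m^3/s per m


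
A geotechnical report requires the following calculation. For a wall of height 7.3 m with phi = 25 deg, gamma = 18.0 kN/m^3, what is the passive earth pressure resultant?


Compute passive earth pressure coefficient:
Kp = tan^2(45 + phi/2) = tan^2(57.5) = 2.463913
Compute passive force:
Pp = 0.5 * Kp * gamma * H^2
Pp = 0.5 * 2.463913 * 18.0 * 7.3^2
Pp = 1181.72 kN/m


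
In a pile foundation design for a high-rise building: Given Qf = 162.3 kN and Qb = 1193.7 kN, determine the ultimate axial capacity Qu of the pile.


Using Qu = Qf + Qb
Qu = 162.3 + 1193.7
Qu = 1356.0 kN


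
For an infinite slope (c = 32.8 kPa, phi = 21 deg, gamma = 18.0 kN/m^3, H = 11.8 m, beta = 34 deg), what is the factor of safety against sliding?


Result: 0.902

Derivation:
Using Fs = c / (gamma*H*sin(beta)*cos(beta)) + tan(phi)/tan(beta)
Cohesion contribution = 32.8 / (18.0*11.8*sin(34)*cos(34))
Cohesion contribution = 0.333107
Friction contribution = tan(21)/tan(34) = 0.569102
Fs = 0.333107 + 0.569102
Fs = 0.902


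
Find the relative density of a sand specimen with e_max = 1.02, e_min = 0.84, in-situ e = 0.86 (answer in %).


Result: 88.89 %

Derivation:
Using Dr = (e_max - e) / (e_max - e_min) * 100
e_max - e = 1.02 - 0.86 = 0.16
e_max - e_min = 1.02 - 0.84 = 0.18
Dr = 0.16 / 0.18 * 100
Dr = 88.89 %


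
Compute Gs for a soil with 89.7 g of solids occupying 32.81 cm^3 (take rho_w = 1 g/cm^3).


Using Gs = m_s / (V_s * rho_w)
Since rho_w = 1 g/cm^3:
Gs = 89.7 / 32.81
Gs = 2.734


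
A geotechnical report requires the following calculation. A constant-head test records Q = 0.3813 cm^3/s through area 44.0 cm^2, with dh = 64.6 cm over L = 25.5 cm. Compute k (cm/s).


Result: 0.003421 cm/s

Derivation:
Compute hydraulic gradient:
i = dh / L = 64.6 / 25.5 = 2.53333
Then apply Darcy's law:
k = Q / (A * i)
k = 0.3813 / (44.0 * 2.53333)
k = 0.3813 / 111.467
k = 0.003421 cm/s


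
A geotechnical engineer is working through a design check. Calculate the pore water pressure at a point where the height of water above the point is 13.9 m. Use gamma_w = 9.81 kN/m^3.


Using u = gamma_w * h_w
u = 9.81 * 13.9
u = 136.36 kPa


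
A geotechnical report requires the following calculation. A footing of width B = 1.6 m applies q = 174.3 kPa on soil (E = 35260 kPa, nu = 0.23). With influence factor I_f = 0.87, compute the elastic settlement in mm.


Using Se = q * B * (1 - nu^2) * I_f / E
1 - nu^2 = 1 - 0.23^2 = 0.9471
Se = 174.3 * 1.6 * 0.9471 * 0.87 / 35260
Se = 0.006517 m
Convert to mm: Se = 0.006517 * 1000 = 6.517 mm


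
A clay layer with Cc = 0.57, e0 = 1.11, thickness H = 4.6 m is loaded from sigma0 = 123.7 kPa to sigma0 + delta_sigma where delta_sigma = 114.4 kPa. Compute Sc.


Using Sc = Cc * H / (1 + e0) * log10((sigma0 + delta_sigma) / sigma0)
Stress ratio = (123.7 + 114.4) / 123.7 = 1.92482
log10(1.92482) = 0.28439
Cc * H / (1 + e0) = 0.57 * 4.6 / (1 + 1.11) = 1.24265
Sc = 1.24265 * 0.28439
Sc = 0.3534 m


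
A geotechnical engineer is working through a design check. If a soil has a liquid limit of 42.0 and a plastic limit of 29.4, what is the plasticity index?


Using PI = LL - PL
PI = 42.0 - 29.4
PI = 12.6


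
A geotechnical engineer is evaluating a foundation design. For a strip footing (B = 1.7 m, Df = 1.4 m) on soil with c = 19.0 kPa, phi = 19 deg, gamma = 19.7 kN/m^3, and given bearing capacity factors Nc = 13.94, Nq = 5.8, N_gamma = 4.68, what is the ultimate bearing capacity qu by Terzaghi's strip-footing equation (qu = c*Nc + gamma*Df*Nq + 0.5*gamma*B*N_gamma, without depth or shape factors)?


Compute qu = c*Nc + gamma*Df*Nq + 0.5*gamma*B*N_gamma
Term 1: 19.0 * 13.94 = 264.86
Term 2: 19.7 * 1.4 * 5.8 = 159.964
Term 3: 0.5 * 19.7 * 1.7 * 4.68 = 78.3666
qu = 264.86 + 159.964 + 78.3666
qu = 503.19 kPa


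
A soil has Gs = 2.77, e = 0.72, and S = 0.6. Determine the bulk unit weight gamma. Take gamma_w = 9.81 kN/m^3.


Using gamma = gamma_w * (Gs + S*e) / (1 + e)
Numerator: Gs + S*e = 2.77 + 0.6*0.72 = 3.202
Denominator: 1 + e = 1 + 0.72 = 1.72
gamma = 9.81 * 3.202 / 1.72
gamma = 18.263 kN/m^3


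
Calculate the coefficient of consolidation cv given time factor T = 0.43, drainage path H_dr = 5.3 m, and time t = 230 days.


Using cv = T * H_dr^2 / t
H_dr^2 = 5.3^2 = 28.09
cv = 0.43 * 28.09 / 230
cv = 0.05252 m^2/day


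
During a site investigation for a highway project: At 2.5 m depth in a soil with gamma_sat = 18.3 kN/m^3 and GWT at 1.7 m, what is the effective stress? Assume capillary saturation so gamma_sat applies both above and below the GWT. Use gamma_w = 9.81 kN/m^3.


Result: 37.9 kPa

Derivation:
Total stress = gamma_sat * depth
sigma = 18.3 * 2.5 = 45.75 kPa
Pore water pressure u = gamma_w * (depth - d_wt)
u = 9.81 * (2.5 - 1.7) = 7.848 kPa
Effective stress = sigma - u
sigma' = 45.75 - 7.848 = 37.9 kPa


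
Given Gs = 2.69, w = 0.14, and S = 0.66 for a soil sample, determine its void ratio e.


Result: 0.5706

Derivation:
Using the relation e = Gs * w / S
e = 2.69 * 0.14 / 0.66
e = 0.5706


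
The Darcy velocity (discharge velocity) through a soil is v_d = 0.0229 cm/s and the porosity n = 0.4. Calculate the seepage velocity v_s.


Using v_s = v_d / n
v_s = 0.0229 / 0.4
v_s = 0.05725 cm/s


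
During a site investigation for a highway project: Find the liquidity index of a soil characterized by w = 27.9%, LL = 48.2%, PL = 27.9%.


Result: 0.0

Derivation:
First compute the plasticity index:
PI = LL - PL = 48.2 - 27.9 = 20.3
Then compute the liquidity index:
LI = (w - PL) / PI
LI = (27.9 - 27.9) / 20.3
LI = 0.0


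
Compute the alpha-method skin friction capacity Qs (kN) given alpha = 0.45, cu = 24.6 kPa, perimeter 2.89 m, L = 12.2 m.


Result: 390.31 kN

Derivation:
Using Qs = alpha * cu * perimeter * L
Qs = 0.45 * 24.6 * 2.89 * 12.2
Qs = 390.31 kN


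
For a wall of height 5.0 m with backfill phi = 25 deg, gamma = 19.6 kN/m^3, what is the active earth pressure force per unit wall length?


Result: 99.44 kN/m

Derivation:
Compute active earth pressure coefficient:
Ka = tan^2(45 - phi/2) = tan^2(32.5) = 0.405859
Compute active force:
Pa = 0.5 * Ka * gamma * H^2
Pa = 0.5 * 0.405859 * 19.6 * 5.0^2
Pa = 99.44 kN/m


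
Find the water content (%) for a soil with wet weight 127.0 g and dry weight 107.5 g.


Using w = (m_wet - m_dry) / m_dry * 100
m_wet - m_dry = 127.0 - 107.5 = 19.5 g
w = 19.5 / 107.5 * 100
w = 18.14 %


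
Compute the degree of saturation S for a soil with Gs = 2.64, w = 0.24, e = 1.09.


Using S = Gs * w / e
S = 2.64 * 0.24 / 1.09
S = 0.5813


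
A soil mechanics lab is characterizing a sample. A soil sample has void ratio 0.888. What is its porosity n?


Using the relation n = e / (1 + e)
n = 0.888 / (1 + 0.888)
n = 0.888 / 1.888
n = 0.4703


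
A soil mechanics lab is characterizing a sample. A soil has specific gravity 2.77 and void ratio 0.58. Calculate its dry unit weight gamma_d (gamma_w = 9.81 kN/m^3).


Using gamma_d = Gs * gamma_w / (1 + e)
gamma_d = 2.77 * 9.81 / (1 + 0.58)
gamma_d = 2.77 * 9.81 / 1.58
gamma_d = 17.199 kN/m^3


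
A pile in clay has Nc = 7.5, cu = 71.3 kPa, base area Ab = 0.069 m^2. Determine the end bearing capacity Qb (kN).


Result: 36.9 kN

Derivation:
Using Qb = Nc * cu * Ab
Qb = 7.5 * 71.3 * 0.069
Qb = 36.9 kN


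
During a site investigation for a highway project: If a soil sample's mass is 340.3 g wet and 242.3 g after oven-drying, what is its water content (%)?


Result: 40.45 %

Derivation:
Using w = (m_wet - m_dry) / m_dry * 100
m_wet - m_dry = 340.3 - 242.3 = 98.0 g
w = 98.0 / 242.3 * 100
w = 40.45 %


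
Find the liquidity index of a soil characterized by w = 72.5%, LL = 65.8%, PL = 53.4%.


Result: 1.54

Derivation:
First compute the plasticity index:
PI = LL - PL = 65.8 - 53.4 = 12.4
Then compute the liquidity index:
LI = (w - PL) / PI
LI = (72.5 - 53.4) / 12.4
LI = 1.54


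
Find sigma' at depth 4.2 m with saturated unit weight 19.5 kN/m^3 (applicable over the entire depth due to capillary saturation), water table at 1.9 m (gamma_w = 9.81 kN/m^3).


Total stress = gamma_sat * depth
sigma = 19.5 * 4.2 = 81.9 kPa
Pore water pressure u = gamma_w * (depth - d_wt)
u = 9.81 * (4.2 - 1.9) = 22.563 kPa
Effective stress = sigma - u
sigma' = 81.9 - 22.563 = 59.34 kPa


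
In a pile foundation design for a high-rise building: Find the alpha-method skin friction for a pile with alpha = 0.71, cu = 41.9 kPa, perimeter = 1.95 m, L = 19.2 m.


Result: 1113.8 kN

Derivation:
Using Qs = alpha * cu * perimeter * L
Qs = 0.71 * 41.9 * 1.95 * 19.2
Qs = 1113.8 kN


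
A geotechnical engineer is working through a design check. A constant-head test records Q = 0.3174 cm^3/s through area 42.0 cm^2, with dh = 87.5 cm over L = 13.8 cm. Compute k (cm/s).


Compute hydraulic gradient:
i = dh / L = 87.5 / 13.8 = 6.34058
Then apply Darcy's law:
k = Q / (A * i)
k = 0.3174 / (42.0 * 6.34058)
k = 0.3174 / 266.304
k = 0.001192 cm/s


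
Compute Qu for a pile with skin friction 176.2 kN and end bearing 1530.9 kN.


Result: 1707.1 kN

Derivation:
Using Qu = Qf + Qb
Qu = 176.2 + 1530.9
Qu = 1707.1 kN


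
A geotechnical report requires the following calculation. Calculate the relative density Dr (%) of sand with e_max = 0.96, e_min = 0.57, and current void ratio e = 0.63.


Using Dr = (e_max - e) / (e_max - e_min) * 100
e_max - e = 0.96 - 0.63 = 0.33
e_max - e_min = 0.96 - 0.57 = 0.39
Dr = 0.33 / 0.39 * 100
Dr = 84.62 %


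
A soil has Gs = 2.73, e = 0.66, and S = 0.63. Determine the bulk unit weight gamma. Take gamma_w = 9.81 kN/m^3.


Result: 18.591 kN/m^3

Derivation:
Using gamma = gamma_w * (Gs + S*e) / (1 + e)
Numerator: Gs + S*e = 2.73 + 0.63*0.66 = 3.1458
Denominator: 1 + e = 1 + 0.66 = 1.66
gamma = 9.81 * 3.1458 / 1.66
gamma = 18.591 kN/m^3


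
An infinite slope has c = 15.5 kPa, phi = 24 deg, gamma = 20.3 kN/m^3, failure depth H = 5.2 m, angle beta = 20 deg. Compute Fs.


Using Fs = c / (gamma*H*sin(beta)*cos(beta)) + tan(phi)/tan(beta)
Cohesion contribution = 15.5 / (20.3*5.2*sin(20)*cos(20))
Cohesion contribution = 0.456872
Friction contribution = tan(24)/tan(20) = 1.22326
Fs = 0.456872 + 1.22326
Fs = 1.68


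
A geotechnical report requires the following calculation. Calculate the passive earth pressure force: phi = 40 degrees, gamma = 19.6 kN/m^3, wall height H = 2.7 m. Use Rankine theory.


Compute passive earth pressure coefficient:
Kp = tan^2(45 + phi/2) = tan^2(65.0) = 4.59891
Compute passive force:
Pp = 0.5 * Kp * gamma * H^2
Pp = 0.5 * 4.59891 * 19.6 * 2.7^2
Pp = 328.56 kN/m


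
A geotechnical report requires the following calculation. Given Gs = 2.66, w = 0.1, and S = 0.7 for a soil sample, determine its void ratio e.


Result: 0.38

Derivation:
Using the relation e = Gs * w / S
e = 2.66 * 0.1 / 0.7
e = 0.38


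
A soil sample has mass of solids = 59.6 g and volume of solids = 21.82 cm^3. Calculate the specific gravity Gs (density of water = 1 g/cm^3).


Using Gs = m_s / (V_s * rho_w)
Since rho_w = 1 g/cm^3:
Gs = 59.6 / 21.82
Gs = 2.731


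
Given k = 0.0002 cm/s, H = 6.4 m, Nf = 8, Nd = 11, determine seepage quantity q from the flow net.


Result: 9.309e-06 m^3/s per m

Derivation:
Convert k to m/s for unit consistency with H:
k = 0.0002 cm/s = 0.0002 / 100 m/s = 2e-06 m/s
Using q = k * H * Nf / Nd
Nf / Nd = 8 / 11 = 0.7273
q = 2e-06 * 6.4 * 0.7273
q = 9.309e-06 m^3/s per m


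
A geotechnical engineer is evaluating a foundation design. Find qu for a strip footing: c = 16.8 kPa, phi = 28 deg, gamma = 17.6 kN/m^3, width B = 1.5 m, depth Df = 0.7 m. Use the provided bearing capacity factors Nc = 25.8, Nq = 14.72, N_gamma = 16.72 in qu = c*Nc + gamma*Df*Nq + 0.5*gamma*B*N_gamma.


Compute qu = c*Nc + gamma*Df*Nq + 0.5*gamma*B*N_gamma
Term 1: 16.8 * 25.8 = 433.44
Term 2: 17.6 * 0.7 * 14.72 = 181.3504
Term 3: 0.5 * 17.6 * 1.5 * 16.72 = 220.704
qu = 433.44 + 181.3504 + 220.704
qu = 835.49 kPa


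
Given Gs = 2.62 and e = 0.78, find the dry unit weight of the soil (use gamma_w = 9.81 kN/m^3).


Using gamma_d = Gs * gamma_w / (1 + e)
gamma_d = 2.62 * 9.81 / (1 + 0.78)
gamma_d = 2.62 * 9.81 / 1.78
gamma_d = 14.439 kN/m^3


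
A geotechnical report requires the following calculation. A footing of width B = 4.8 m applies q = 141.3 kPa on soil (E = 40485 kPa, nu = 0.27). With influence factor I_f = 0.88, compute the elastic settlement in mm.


Using Se = q * B * (1 - nu^2) * I_f / E
1 - nu^2 = 1 - 0.27^2 = 0.9271
Se = 141.3 * 4.8 * 0.9271 * 0.88 / 40485
Se = 0.013668 m
Convert to mm: Se = 0.013668 * 1000 = 13.668 mm


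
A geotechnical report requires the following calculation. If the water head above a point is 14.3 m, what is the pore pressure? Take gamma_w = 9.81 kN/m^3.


Using u = gamma_w * h_w
u = 9.81 * 14.3
u = 140.28 kPa


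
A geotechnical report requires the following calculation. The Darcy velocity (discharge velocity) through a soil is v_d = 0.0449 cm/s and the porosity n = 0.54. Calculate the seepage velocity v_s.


Using v_s = v_d / n
v_s = 0.0449 / 0.54
v_s = 0.08315 cm/s


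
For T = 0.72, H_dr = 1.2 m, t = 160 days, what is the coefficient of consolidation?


Result: 0.00648 m^2/day

Derivation:
Using cv = T * H_dr^2 / t
H_dr^2 = 1.2^2 = 1.44
cv = 0.72 * 1.44 / 160
cv = 0.00648 m^2/day


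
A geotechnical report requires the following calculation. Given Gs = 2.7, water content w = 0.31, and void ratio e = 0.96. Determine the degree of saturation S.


Using S = Gs * w / e
S = 2.7 * 0.31 / 0.96
S = 0.8719


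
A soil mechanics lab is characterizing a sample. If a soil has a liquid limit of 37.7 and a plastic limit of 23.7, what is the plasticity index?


Result: 14.0

Derivation:
Using PI = LL - PL
PI = 37.7 - 23.7
PI = 14.0


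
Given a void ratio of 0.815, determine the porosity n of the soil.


Using the relation n = e / (1 + e)
n = 0.815 / (1 + 0.815)
n = 0.815 / 1.815
n = 0.449


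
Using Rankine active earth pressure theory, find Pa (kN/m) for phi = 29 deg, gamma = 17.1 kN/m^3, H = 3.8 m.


Compute active earth pressure coefficient:
Ka = tan^2(45 - phi/2) = tan^2(30.5) = 0.346974
Compute active force:
Pa = 0.5 * Ka * gamma * H^2
Pa = 0.5 * 0.346974 * 17.1 * 3.8^2
Pa = 42.84 kN/m


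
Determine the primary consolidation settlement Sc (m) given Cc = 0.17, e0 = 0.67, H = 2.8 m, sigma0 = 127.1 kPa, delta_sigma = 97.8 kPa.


Result: 0.0706 m

Derivation:
Using Sc = Cc * H / (1 + e0) * log10((sigma0 + delta_sigma) / sigma0)
Stress ratio = (127.1 + 97.8) / 127.1 = 1.76947
log10(1.76947) = 0.247844
Cc * H / (1 + e0) = 0.17 * 2.8 / (1 + 0.67) = 0.28503
Sc = 0.28503 * 0.247844
Sc = 0.0706 m


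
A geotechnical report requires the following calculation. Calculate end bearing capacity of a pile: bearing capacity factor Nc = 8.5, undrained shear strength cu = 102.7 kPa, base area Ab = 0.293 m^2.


Using Qb = Nc * cu * Ab
Qb = 8.5 * 102.7 * 0.293
Qb = 255.77 kN


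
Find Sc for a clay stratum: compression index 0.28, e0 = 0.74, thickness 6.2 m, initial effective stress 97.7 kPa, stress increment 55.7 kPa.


Using Sc = Cc * H / (1 + e0) * log10((sigma0 + delta_sigma) / sigma0)
Stress ratio = (97.7 + 55.7) / 97.7 = 1.57011
log10(1.57011) = 0.195931
Cc * H / (1 + e0) = 0.28 * 6.2 / (1 + 0.74) = 0.997701
Sc = 0.997701 * 0.195931
Sc = 0.1955 m


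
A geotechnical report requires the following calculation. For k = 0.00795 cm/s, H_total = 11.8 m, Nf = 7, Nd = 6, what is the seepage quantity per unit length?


Convert k to m/s for unit consistency with H:
k = 0.00795 cm/s = 0.00795 / 100 m/s = 7.95e-05 m/s
Using q = k * H * Nf / Nd
Nf / Nd = 7 / 6 = 1.1667
q = 7.95e-05 * 11.8 * 1.1667
q = 0.001094 m^3/s per m


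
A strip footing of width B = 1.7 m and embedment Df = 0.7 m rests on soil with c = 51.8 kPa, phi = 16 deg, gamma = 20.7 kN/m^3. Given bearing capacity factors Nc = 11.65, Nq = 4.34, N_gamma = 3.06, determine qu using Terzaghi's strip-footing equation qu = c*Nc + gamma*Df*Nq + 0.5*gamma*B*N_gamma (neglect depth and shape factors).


Compute qu = c*Nc + gamma*Df*Nq + 0.5*gamma*B*N_gamma
Term 1: 51.8 * 11.65 = 603.47
Term 2: 20.7 * 0.7 * 4.34 = 62.8866
Term 3: 0.5 * 20.7 * 1.7 * 3.06 = 53.8407
qu = 603.47 + 62.8866 + 53.8407
qu = 720.2 kPa


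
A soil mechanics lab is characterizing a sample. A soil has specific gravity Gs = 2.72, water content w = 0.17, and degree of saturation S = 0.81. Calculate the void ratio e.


Using the relation e = Gs * w / S
e = 2.72 * 0.17 / 0.81
e = 0.5709


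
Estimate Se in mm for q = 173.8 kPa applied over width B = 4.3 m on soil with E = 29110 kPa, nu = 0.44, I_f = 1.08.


Using Se = q * B * (1 - nu^2) * I_f / E
1 - nu^2 = 1 - 0.44^2 = 0.8064
Se = 173.8 * 4.3 * 0.8064 * 1.08 / 29110
Se = 0.022359 m
Convert to mm: Se = 0.022359 * 1000 = 22.359 mm


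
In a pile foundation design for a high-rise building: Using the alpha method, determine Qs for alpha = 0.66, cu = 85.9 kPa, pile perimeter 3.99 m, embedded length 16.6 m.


Using Qs = alpha * cu * perimeter * L
Qs = 0.66 * 85.9 * 3.99 * 16.6
Qs = 3755.07 kN


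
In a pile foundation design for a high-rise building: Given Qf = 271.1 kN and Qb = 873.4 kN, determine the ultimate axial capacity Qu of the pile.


Result: 1144.5 kN

Derivation:
Using Qu = Qf + Qb
Qu = 271.1 + 873.4
Qu = 1144.5 kN


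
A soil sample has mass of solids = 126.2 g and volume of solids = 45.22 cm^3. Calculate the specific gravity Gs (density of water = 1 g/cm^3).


Using Gs = m_s / (V_s * rho_w)
Since rho_w = 1 g/cm^3:
Gs = 126.2 / 45.22
Gs = 2.791


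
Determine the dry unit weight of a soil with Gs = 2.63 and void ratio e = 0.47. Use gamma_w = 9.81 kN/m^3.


Using gamma_d = Gs * gamma_w / (1 + e)
gamma_d = 2.63 * 9.81 / (1 + 0.47)
gamma_d = 2.63 * 9.81 / 1.47
gamma_d = 17.551 kN/m^3


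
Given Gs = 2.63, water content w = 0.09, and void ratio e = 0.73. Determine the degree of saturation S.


Using S = Gs * w / e
S = 2.63 * 0.09 / 0.73
S = 0.3242


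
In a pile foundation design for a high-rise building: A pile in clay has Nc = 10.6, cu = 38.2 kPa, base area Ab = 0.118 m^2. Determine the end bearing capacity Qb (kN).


Using Qb = Nc * cu * Ab
Qb = 10.6 * 38.2 * 0.118
Qb = 47.78 kN


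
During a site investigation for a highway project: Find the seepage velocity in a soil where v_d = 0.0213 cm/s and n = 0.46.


Using v_s = v_d / n
v_s = 0.0213 / 0.46
v_s = 0.0463 cm/s


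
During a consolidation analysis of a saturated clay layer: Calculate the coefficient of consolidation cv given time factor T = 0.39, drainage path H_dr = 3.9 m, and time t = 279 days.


Using cv = T * H_dr^2 / t
H_dr^2 = 3.9^2 = 15.21
cv = 0.39 * 15.21 / 279
cv = 0.02126 m^2/day


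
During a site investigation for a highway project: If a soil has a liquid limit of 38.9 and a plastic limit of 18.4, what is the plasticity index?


Using PI = LL - PL
PI = 38.9 - 18.4
PI = 20.5


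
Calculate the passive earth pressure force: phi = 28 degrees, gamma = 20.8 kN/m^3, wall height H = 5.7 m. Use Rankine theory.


Compute passive earth pressure coefficient:
Kp = tan^2(45 + phi/2) = tan^2(59.0) = 2.769826
Compute passive force:
Pp = 0.5 * Kp * gamma * H^2
Pp = 0.5 * 2.769826 * 20.8 * 5.7^2
Pp = 935.91 kN/m


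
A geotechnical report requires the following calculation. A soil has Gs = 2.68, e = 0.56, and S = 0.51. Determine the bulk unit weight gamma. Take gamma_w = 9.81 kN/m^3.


Result: 18.649 kN/m^3

Derivation:
Using gamma = gamma_w * (Gs + S*e) / (1 + e)
Numerator: Gs + S*e = 2.68 + 0.51*0.56 = 2.9656
Denominator: 1 + e = 1 + 0.56 = 1.56
gamma = 9.81 * 2.9656 / 1.56
gamma = 18.649 kN/m^3


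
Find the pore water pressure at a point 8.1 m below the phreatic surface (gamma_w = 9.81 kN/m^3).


Using u = gamma_w * h_w
u = 9.81 * 8.1
u = 79.46 kPa


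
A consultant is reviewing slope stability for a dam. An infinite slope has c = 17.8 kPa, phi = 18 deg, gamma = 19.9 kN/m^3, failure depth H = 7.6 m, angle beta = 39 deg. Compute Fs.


Using Fs = c / (gamma*H*sin(beta)*cos(beta)) + tan(phi)/tan(beta)
Cohesion contribution = 17.8 / (19.9*7.6*sin(39)*cos(39))
Cohesion contribution = 0.240646
Friction contribution = tan(18)/tan(39) = 0.401242
Fs = 0.240646 + 0.401242
Fs = 0.642


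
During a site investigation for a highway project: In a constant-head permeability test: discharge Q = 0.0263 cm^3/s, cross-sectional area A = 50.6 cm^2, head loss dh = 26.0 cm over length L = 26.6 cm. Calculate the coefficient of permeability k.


Compute hydraulic gradient:
i = dh / L = 26.0 / 26.6 = 0.977444
Then apply Darcy's law:
k = Q / (A * i)
k = 0.0263 / (50.6 * 0.977444)
k = 0.0263 / 49.4586
k = 0.000532 cm/s


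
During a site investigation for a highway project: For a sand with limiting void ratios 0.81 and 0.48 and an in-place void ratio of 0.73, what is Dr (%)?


Using Dr = (e_max - e) / (e_max - e_min) * 100
e_max - e = 0.81 - 0.73 = 0.08
e_max - e_min = 0.81 - 0.48 = 0.33
Dr = 0.08 / 0.33 * 100
Dr = 24.24 %


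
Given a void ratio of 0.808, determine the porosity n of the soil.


Result: 0.4469

Derivation:
Using the relation n = e / (1 + e)
n = 0.808 / (1 + 0.808)
n = 0.808 / 1.808
n = 0.4469


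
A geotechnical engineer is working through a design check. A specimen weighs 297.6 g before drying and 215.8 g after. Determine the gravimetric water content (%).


Result: 37.91 %

Derivation:
Using w = (m_wet - m_dry) / m_dry * 100
m_wet - m_dry = 297.6 - 215.8 = 81.8 g
w = 81.8 / 215.8 * 100
w = 37.91 %


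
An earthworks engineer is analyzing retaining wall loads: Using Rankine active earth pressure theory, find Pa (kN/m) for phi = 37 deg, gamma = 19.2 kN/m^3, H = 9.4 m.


Result: 210.86 kN/m

Derivation:
Compute active earth pressure coefficient:
Ka = tan^2(45 - phi/2) = tan^2(26.5) = 0.248584
Compute active force:
Pa = 0.5 * Ka * gamma * H^2
Pa = 0.5 * 0.248584 * 19.2 * 9.4^2
Pa = 210.86 kN/m


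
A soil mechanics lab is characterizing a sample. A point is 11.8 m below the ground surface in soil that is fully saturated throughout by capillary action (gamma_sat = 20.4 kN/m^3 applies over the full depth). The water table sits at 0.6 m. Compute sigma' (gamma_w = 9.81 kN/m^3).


Total stress = gamma_sat * depth
sigma = 20.4 * 11.8 = 240.72 kPa
Pore water pressure u = gamma_w * (depth - d_wt)
u = 9.81 * (11.8 - 0.6) = 109.872 kPa
Effective stress = sigma - u
sigma' = 240.72 - 109.872 = 130.85 kPa


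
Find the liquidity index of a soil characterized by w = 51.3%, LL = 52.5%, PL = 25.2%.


Result: 0.956

Derivation:
First compute the plasticity index:
PI = LL - PL = 52.5 - 25.2 = 27.3
Then compute the liquidity index:
LI = (w - PL) / PI
LI = (51.3 - 25.2) / 27.3
LI = 0.956


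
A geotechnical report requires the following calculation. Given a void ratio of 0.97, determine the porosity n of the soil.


Result: 0.4924

Derivation:
Using the relation n = e / (1 + e)
n = 0.97 / (1 + 0.97)
n = 0.97 / 1.97
n = 0.4924
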